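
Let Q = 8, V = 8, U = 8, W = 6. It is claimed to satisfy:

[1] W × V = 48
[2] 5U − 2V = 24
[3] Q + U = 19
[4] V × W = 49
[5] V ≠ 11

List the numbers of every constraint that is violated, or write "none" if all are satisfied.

[1] W × V = 6 × 8 = 48 — satisfied.
[2] 5U − 2V = 5(8) − 2(8) = 24 — satisfied.
[3] Q + U = 8 + 8 = 16, not 19 — violated.
[4] V × W = 8 × 6 = 48, not 49 — violated.
[5] V = 8, and 8 ≠ 11 — satisfied.

Constraints 3 and 4 are violated.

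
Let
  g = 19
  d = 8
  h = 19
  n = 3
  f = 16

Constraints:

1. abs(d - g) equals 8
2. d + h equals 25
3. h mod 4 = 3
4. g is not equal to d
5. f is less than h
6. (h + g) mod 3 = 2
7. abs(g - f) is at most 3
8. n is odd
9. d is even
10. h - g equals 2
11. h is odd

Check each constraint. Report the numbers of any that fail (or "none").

1. abs(8 - 19) = 11, not 8  fails
2. d + h = 8 + 19 = 27, not 25  fails
3. 19 mod 4 = 3  holds
4. g = 19, d = 8; distinct  holds
5. f = 16, h = 19; 16 < 19  holds
6. h + g = 38; 38 mod 3 = 2  holds
7. abs(19 - 16) = 3; 3 ≤ 3  holds
8. n = 3 is odd  holds
9. d = 8 is even  holds
10. h - g = 19 - 19 = 0, not 2  fails
11. h = 19 is odd  holds

Constraints 1, 2, 10 are violated.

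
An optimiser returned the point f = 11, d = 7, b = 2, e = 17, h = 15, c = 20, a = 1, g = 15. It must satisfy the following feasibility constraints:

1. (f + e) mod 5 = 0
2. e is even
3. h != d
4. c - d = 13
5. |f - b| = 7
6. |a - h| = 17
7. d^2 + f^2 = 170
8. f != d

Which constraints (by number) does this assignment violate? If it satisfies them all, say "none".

1. f + e = 28; 28 mod 5 = 3, not 0 — fails.
2. e = 17 is odd — fails.
3. h = 15, d = 7; distinct — holds.
4. c - d = 20 - 7 = 13 — holds.
5. |11 - 2| = 9, not 7 — fails.
6. |1 - 15| = 14, not 17 — fails.
7. d^2 + f^2 = 7^2 + 11^2 = 49 + 121 = 170 — holds.
8. f = 11, d = 7; distinct — holds.

No — constraints 1, 2, 5, 6 are not satisfied.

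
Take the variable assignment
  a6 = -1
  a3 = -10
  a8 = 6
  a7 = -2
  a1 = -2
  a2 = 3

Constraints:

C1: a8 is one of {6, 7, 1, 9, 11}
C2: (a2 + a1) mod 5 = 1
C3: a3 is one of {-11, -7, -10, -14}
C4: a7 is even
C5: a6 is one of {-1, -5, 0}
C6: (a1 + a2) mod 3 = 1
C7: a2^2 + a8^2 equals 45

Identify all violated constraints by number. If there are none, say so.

None — every constraint holds.

C1: a8 = 6 is in {6, 7, 1, 9, 11}  ✔
C2: a2 + a1 = 1; 1 mod 5 = 1  ✔
C3: a3 = -10 is in {-11, -7, -10, -14}  ✔
C4: a7 = -2 is even  ✔
C5: a6 = -1 is in {-1, -5, 0}  ✔
C6: a1 + a2 = 1; 1 mod 3 = 1  ✔
C7: a2^2 + a8^2 = 3^2 + 6^2 = 9 + 36 = 45  ✔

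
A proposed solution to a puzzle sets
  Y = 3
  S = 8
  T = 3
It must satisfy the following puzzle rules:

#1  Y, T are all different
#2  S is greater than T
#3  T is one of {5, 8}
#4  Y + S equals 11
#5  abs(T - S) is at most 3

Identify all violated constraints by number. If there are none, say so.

#1 Y = T = 3, not all different — violated.
#2 S = 8, T = 3; 8 > 3 — satisfied.
#3 T = 3 is not in {5, 8} — violated.
#4 Y + S = 3 + 8 = 11 — satisfied.
#5 abs(3 - 8) = 5; 5 > 3, exceeds bound 3 — violated.

Violated: 1, 3, and 5.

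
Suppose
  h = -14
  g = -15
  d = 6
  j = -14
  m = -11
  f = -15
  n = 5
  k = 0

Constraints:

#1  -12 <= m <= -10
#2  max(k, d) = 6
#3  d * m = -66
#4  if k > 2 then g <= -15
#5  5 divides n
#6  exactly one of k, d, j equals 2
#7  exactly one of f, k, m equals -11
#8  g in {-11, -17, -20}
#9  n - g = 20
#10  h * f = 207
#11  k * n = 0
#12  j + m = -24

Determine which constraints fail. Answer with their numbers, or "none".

The assignment fails constraints 6, 8, 10, and 12.

#1 m = -11 lies in [-12, -10]  holds
#2 max(0, 6) = 6  holds
#3 d * m = 6 * (-11) = -66  holds
#4 k = 0, not > 2; antecedent false, conditional vacuously true  holds
#5 5 / 5 = 1, so 5 divides 5  holds
#6 k=0, d=6, j=-14; 0 of them equal 2, not exactly one  fails
#7 f=-15, k=0, m=-11; 1 of them equals -11  holds
#8 g = -15 is not in {-11, -17, -20}  fails
#9 n - g = 5 - (-15) = 20  holds
#10 h * f = -14 * (-15) = 210, not 207  fails
#11 k * n = 0 * 5 = 0  holds
#12 j + m = -14 + (-11) = -25, not -24  fails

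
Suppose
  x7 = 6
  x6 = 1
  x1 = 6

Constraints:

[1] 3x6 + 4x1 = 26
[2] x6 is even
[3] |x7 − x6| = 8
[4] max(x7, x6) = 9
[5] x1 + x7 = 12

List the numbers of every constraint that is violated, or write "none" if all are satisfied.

[1] 3x6 + 4x1 = 3(1) + 4(6) = 27, not 26 — does not hold.
[2] x6 = 1 is odd — does not hold.
[3] |6 − 1| = 5, not 8 — does not hold.
[4] max(6, 1) = 6, not 9 — does not hold.
[5] x1 + x7 = 6 + 6 = 12 — holds.

Constraints 1, 2, 3, and 4 do not hold.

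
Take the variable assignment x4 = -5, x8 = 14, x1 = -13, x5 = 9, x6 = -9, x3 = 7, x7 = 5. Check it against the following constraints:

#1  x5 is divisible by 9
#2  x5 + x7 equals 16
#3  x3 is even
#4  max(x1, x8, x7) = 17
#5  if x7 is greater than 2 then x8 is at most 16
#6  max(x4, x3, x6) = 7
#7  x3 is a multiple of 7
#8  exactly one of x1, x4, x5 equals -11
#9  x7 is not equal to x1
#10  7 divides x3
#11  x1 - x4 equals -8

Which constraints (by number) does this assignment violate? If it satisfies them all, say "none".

#1 9 / 9 = 1, so 9 divides 9  true
#2 x5 + x7 = 9 + 5 = 14, not 16  false
#3 x3 = 7 is odd  false
#4 max(-13, 14, 5) = 14, not 17  false
#5 x7 = 5 > 2, so we need x8 ≤ 16; x8 = 14 ≤ 16  true
#6 max(-5, 7, -9) = 7  true
#7 7 / 7 = 1, so 7 divides 7  true
#8 x1=-13, x4=-5, x5=9; 0 of them equal -11, not exactly one  false
#9 x7 = 5, x1 = -13; distinct  true
#10 7 / 7 = 1, so 7 divides 7  true
#11 x1 - x4 = -13 - (-5) = -8  true

Constraints 2, 3, 4, and 8 do not hold.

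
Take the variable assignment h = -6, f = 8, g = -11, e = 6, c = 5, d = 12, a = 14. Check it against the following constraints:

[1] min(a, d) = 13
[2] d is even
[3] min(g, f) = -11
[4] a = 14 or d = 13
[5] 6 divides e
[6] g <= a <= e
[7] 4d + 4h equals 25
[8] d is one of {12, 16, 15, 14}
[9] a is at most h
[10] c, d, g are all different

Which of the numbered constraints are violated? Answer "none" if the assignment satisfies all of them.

[1] min(14, 12) = 12, not 13  FAIL
[2] d = 12 is even  OK
[3] min(-11, 8) = -11  OK
[4] a = 14 = 14 (first disjunct)  OK
[5] 6 / 6 = 1, so 6 divides 6  OK
[6] values -11, 14, 6; a = 14 is not <= e = 6  FAIL
[7] 4d + 4h = 4(12) + 4(-6) = 24, not 25  FAIL
[8] d = 12 is in {12, 16, 15, 14}  OK
[9] a = 14, h = -6; 14 > -6 (want ≤)  FAIL
[10] values 5, 12, -11 are pairwise distinct  OK

Violated: 1, 6, 7, 9.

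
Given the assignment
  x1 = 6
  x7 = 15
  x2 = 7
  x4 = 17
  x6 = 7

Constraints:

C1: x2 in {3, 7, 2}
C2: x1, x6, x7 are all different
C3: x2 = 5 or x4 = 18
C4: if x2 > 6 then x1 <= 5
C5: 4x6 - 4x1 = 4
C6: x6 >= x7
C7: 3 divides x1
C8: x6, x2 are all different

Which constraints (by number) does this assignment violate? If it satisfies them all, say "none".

Constraints 3, 4, 6, and 8 are violated.

C1: x2 = 7 is in {3, 7, 2} — holds.
C2: values 6, 7, 15 are pairwise distinct — holds.
C3: x2 = 7 ≠ 5 and x4 = 17 ≠ 18; both disjuncts false — fails.
C4: x2 = 7 > 6, so we need x1 ≤ 5; but x1 = 6 > 5 — fails.
C5: 4x6 - 4x1 = 4(7) - 4(6) = 4 — holds.
C6: x6 = 7, x7 = 15; 7 < 15 (want ≥) — fails.
C7: 6 / 3 = 2, so 3 divides 6 — holds.
C8: x6 = x2 = 7, not all different — fails.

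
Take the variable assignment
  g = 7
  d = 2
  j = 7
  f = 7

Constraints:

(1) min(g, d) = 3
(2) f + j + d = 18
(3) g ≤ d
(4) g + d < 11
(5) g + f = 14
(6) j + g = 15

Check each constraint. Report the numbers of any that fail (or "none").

(1) min(7, 2) = 2, not 3 — fails.
(2) f + j + d = 7 + 7 + 2 = 16, not 18 — fails.
(3) g = 7, d = 2; 7 > 2 (want ≤) — fails.
(4) g + d = 7 + 2 = 9; 9 < 11 — holds.
(5) g + f = 7 + 7 = 14 — holds.
(6) j + g = 7 + 7 = 14, not 15 — fails.

No — constraints 1, 2, 3, and 6 are not satisfied.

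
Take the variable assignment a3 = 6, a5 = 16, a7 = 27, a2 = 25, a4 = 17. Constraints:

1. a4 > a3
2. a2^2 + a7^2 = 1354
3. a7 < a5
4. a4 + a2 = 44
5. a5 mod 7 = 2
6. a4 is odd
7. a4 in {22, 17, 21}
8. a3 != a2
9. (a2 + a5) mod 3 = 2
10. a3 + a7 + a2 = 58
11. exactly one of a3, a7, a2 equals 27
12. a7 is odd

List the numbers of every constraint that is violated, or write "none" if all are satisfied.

1. a4 = 17, a3 = 6; 17 > 6  OK
2. a2^2 + a7^2 = 25^2 + 27^2 = 625 + 729 = 1354  OK
3. a7 = 27, a5 = 16; 27 ≥ 16 (want <)  FAIL
4. a4 + a2 = 17 + 25 = 42, not 44  FAIL
5. 16 mod 7 = 2  OK
6. a4 = 17 is odd  OK
7. a4 = 17 is in {22, 17, 21}  OK
8. a3 = 6, a2 = 25; distinct  OK
9. a2 + a5 = 41; 41 mod 3 = 2  OK
10. a3 + a7 + a2 = 6 + 27 + 25 = 58  OK
11. a3=6, a7=27, a2=25; 1 of them equals 27  OK
12. a7 = 27 is odd  OK

The assignment fails constraints 3, 4.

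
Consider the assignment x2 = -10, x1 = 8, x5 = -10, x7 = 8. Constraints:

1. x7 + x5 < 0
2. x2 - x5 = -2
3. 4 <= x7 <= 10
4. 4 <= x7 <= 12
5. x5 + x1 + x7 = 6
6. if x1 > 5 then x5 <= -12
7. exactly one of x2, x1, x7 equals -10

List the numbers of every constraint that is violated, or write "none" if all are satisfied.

1. x7 + x5 = 8 + (-10) = -2; -2 < 0  yes
2. x2 - x5 = -10 - (-10) = 0, not -2  no
3. x7 = 8 lies in [4, 10]  yes
4. x7 = 8 lies in [4, 12]  yes
5. x5 + x1 + x7 = -10 + 8 + 8 = 6  yes
6. x1 = 8 > 5, so we need x5 ≤ -12; but x5 = -10 > -12  no
7. x2=-10, x1=8, x7=8; 1 of them equals -10  yes

Constraints 2 and 6 do not hold.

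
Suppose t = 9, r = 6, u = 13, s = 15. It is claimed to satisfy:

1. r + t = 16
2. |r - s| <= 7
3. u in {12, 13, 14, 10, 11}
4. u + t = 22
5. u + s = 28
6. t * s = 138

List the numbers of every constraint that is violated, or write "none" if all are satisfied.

1. r + t = 6 + 9 = 15, not 16 — fails.
2. |6 - 15| = 9; 9 > 7, exceeds bound 7 — fails.
3. u = 13 is in {12, 13, 14, 10, 11} — holds.
4. u + t = 13 + 9 = 22 — holds.
5. u + s = 13 + 15 = 28 — holds.
6. t * s = 9 * 15 = 135, not 138 — fails.

Constraints 1, 2, and 6 do not hold.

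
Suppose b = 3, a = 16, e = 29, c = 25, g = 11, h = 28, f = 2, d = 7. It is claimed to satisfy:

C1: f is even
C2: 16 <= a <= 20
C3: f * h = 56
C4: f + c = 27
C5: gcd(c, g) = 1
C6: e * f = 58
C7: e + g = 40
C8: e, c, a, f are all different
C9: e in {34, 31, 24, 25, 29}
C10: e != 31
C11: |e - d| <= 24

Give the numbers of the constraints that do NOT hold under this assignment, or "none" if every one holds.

Yes — all constraints hold.

C1: f = 2 is even  yes
C2: a = 16 lies in [16, 20]  yes
C3: f * h = 2 * 28 = 56  yes
C4: f + c = 2 + 25 = 27  yes
C5: gcd(25, 11) = 1  yes
C6: e * f = 29 * 2 = 58  yes
C7: e + g = 29 + 11 = 40  yes
C8: values 29, 25, 16, 2 are pairwise distinct  yes
C9: e = 29 is in {34, 31, 24, 25, 29}  yes
C10: e = 29, and 29 ≠ 31  yes
C11: |29 - 7| = 22; 22 ≤ 24  yes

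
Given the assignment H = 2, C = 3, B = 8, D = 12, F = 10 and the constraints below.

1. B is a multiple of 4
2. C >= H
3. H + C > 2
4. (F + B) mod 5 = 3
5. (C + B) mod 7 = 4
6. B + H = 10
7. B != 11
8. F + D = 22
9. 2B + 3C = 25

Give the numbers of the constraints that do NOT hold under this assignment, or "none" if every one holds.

The assignment satisfies every constraint.

1. 8 / 4 = 2, so 4 divides 8  holds
2. C = 3, H = 2; 3 ≥ 2  holds
3. H + C = 2 + 3 = 5; 5 > 2  holds
4. F + B = 18; 18 mod 5 = 3  holds
5. C + B = 11; 11 mod 7 = 4  holds
6. B + H = 8 + 2 = 10  holds
7. B = 8, and 8 ≠ 11  holds
8. F + D = 10 + 12 = 22  holds
9. 2B + 3C = 2(8) + 3(3) = 25  holds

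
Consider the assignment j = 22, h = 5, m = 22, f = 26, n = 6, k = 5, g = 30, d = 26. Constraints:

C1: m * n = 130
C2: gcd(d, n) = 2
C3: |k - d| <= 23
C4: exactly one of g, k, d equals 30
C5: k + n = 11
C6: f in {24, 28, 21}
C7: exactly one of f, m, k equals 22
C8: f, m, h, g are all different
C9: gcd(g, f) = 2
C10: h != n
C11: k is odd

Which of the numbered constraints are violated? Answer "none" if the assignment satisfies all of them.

Constraints 1, 6 are violated.

C1: m * n = 22 * 6 = 132, not 130  ✘
C2: gcd(26, 6) = 2  ✔
C3: |5 - 26| = 21; 21 ≤ 23  ✔
C4: g=30, k=5, d=26; 1 of them equals 30  ✔
C5: k + n = 5 + 6 = 11  ✔
C6: f = 26 is not in {24, 28, 21}  ✘
C7: f=26, m=22, k=5; 1 of them equals 22  ✔
C8: values 26, 22, 5, 30 are pairwise distinct  ✔
C9: gcd(30, 26) = 2  ✔
C10: h = 5, n = 6; distinct  ✔
C11: k = 5 is odd  ✔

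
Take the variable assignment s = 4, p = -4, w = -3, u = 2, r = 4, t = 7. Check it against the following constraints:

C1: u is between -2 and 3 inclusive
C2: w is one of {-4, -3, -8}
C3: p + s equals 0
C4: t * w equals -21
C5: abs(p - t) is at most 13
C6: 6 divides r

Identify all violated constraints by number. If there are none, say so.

C1: u = 2 lies in [-2, 3]  holds
C2: w = -3 is in {-4, -3, -8}  holds
C3: p + s = -4 + 4 = 0  holds
C4: t * w = 7 * (-3) = -21  holds
C5: abs(-4 - 7) = 11; 11 ≤ 13  holds
C6: 4 = 6*0 + 4, so 6 does not divide 4  fails

Constraint 6 is violated.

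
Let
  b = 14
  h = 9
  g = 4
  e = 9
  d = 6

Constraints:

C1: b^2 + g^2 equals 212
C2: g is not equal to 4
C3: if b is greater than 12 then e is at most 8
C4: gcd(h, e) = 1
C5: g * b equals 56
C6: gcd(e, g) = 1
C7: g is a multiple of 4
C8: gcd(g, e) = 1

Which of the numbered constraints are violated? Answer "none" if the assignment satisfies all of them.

C1: b^2 + g^2 = 14^2 + 4^2 = 196 + 16 = 212 — holds.
C2: g = 4, but 4 is required to differ — does not hold.
C3: b = 14 > 12, so we need e ≤ 8; but e = 9 > 8 — does not hold.
C4: gcd(9, 9) = 9, not 1 — does not hold.
C5: g * b = 4 * 14 = 56 — holds.
C6: gcd(9, 4) = 1 — holds.
C7: 4 / 4 = 1, so 4 divides 4 — holds.
C8: gcd(4, 9) = 1 — holds.

No — constraints 2, 3, 4 are not satisfied.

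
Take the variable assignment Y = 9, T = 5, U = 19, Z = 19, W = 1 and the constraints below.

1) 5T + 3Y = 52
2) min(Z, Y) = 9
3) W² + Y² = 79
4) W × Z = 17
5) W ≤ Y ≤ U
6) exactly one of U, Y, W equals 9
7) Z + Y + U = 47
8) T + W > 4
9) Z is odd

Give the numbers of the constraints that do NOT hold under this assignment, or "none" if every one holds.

1) 5T + 3Y = 5(5) + 3(9) = 52 — holds.
2) min(19, 9) = 9 — holds.
3) W² + Y² = 1² + 9² = 1 + 81 = 82, not 79 — does not hold.
4) W × Z = 1 × 19 = 19, not 17 — does not hold.
5) values 1 ≤ 9 ≤ 19 — holds.
6) U=19, Y=9, W=1; 1 of them equals 9 — holds.
7) Z + Y + U = 19 + 9 + 19 = 47 — holds.
8) T + W = 5 + 1 = 6; 6 > 4 — holds.
9) Z = 19 is odd — holds.

Violated: 3, 4.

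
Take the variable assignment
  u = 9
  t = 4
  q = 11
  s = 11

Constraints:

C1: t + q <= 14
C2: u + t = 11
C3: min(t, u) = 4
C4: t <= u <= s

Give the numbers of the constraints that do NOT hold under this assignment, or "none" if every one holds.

The assignment fails constraints 1, 2.

C1: t + q = 4 + 11 = 15; 15 > 14, bound 14 not met — fails.
C2: u + t = 9 + 4 = 13, not 11 — fails.
C3: min(4, 9) = 4 — holds.
C4: values 4 <= 9 <= 11 — holds.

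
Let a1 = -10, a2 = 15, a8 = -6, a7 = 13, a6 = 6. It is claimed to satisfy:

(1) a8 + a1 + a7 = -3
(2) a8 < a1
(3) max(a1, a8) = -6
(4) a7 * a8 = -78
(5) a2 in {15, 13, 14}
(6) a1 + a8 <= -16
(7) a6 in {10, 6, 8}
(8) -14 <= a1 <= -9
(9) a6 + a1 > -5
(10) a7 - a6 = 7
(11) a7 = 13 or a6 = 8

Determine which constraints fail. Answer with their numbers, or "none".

(1) a8 + a1 + a7 = -6 + (-10) + 13 = -3  OK
(2) a8 = -6, a1 = -10; -6 ≥ -10 (want <)  FAIL
(3) max(-10, -6) = -6  OK
(4) a7 * a8 = 13 * (-6) = -78  OK
(5) a2 = 15 is in {15, 13, 14}  OK
(6) a1 + a8 = -10 + (-6) = -16; -16 ≤ -16  OK
(7) a6 = 6 is in {10, 6, 8}  OK
(8) a1 = -10 lies in [-14, -9]  OK
(9) a6 + a1 = 6 + (-10) = -4; -4 > -5  OK
(10) a7 - a6 = 13 - 6 = 7  OK
(11) a7 = 13 = 13 (first disjunct)  OK

Constraint 2 does not hold.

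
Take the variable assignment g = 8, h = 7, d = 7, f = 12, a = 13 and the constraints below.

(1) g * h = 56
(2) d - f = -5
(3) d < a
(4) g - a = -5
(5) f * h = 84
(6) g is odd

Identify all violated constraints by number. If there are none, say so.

(1) g * h = 8 * 7 = 56  yes
(2) d - f = 7 - 12 = -5  yes
(3) d = 7, a = 13; 7 < 13  yes
(4) g - a = 8 - 13 = -5  yes
(5) f * h = 12 * 7 = 84  yes
(6) g = 8 is even  no

No — constraint 6 is not satisfied.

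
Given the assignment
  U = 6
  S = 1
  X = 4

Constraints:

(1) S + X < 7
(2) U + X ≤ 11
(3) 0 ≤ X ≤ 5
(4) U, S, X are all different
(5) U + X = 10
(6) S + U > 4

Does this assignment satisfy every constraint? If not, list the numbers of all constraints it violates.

None — every constraint holds.

(1) S + X = 1 + 4 = 5; 5 < 7 — satisfied.
(2) U + X = 6 + 4 = 10; 10 ≤ 11 — satisfied.
(3) X = 4 lies in [0, 5] — satisfied.
(4) values 6, 1, 4 are pairwise distinct — satisfied.
(5) U + X = 6 + 4 = 10 — satisfied.
(6) S + U = 1 + 6 = 7; 7 > 4 — satisfied.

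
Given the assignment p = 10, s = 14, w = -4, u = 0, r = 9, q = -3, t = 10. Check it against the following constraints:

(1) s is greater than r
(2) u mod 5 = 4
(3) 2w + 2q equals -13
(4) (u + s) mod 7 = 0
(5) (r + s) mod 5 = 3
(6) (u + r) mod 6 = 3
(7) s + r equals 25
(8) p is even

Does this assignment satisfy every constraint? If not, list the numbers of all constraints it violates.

(1) s = 14, r = 9; 14 > 9 — holds.
(2) 0 mod 5 = 0, not 4 — does not hold.
(3) 2w + 2q = 2(-4) + 2(-3) = -14, not -13 — does not hold.
(4) u + s = 14; 14 mod 7 = 0 — holds.
(5) r + s = 23; 23 mod 5 = 3 — holds.
(6) u + r = 9; 9 mod 6 = 3 — holds.
(7) s + r = 14 + 9 = 23, not 25 — does not hold.
(8) p = 10 is even — holds.

Violated: 2, 3, and 7.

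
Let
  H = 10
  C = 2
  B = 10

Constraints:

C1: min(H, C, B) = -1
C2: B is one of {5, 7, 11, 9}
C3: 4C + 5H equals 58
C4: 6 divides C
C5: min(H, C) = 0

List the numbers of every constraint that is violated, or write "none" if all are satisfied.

The assignment fails constraints 1, 2, 4, and 5.

C1: min(10, 2, 10) = 2, not -1 — fails.
C2: B = 10 is not in {5, 7, 11, 9} — fails.
C3: 4C + 5H = 4(2) + 5(10) = 58 — holds.
C4: 2 = 6*0 + 2, so 6 does not divide 2 — fails.
C5: min(10, 2) = 2, not 0 — fails.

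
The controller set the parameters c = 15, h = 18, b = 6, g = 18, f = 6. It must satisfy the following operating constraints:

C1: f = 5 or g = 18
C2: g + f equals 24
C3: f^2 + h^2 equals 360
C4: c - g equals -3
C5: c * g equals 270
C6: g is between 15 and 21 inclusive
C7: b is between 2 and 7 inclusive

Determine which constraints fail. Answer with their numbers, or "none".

C1: f = 6 ≠ 5, but g = 18 = 18 (second disjunct)  ✔
C2: g + f = 18 + 6 = 24  ✔
C3: f^2 + h^2 = 6^2 + 18^2 = 36 + 324 = 360  ✔
C4: c - g = 15 - 18 = -3  ✔
C5: c * g = 15 * 18 = 270  ✔
C6: g = 18 lies in [15, 21]  ✔
C7: b = 6 lies in [2, 7]  ✔

The assignment satisfies every constraint.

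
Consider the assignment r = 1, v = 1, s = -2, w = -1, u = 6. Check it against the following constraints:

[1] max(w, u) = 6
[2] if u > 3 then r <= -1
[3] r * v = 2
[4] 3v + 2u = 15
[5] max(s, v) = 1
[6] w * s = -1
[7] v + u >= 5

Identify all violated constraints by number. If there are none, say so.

[1] max(-1, 6) = 6  holds
[2] u = 6 > 3, so we need r ≤ -1; but r = 1 > -1  fails
[3] r * v = 1 * 1 = 1, not 2  fails
[4] 3v + 2u = 3(1) + 2(6) = 15  holds
[5] max(-2, 1) = 1  holds
[6] w * s = -1 * (-2) = 2, not -1  fails
[7] v + u = 1 + 6 = 7; 7 ≥ 5  holds

Constraints 2, 3, and 6 are violated.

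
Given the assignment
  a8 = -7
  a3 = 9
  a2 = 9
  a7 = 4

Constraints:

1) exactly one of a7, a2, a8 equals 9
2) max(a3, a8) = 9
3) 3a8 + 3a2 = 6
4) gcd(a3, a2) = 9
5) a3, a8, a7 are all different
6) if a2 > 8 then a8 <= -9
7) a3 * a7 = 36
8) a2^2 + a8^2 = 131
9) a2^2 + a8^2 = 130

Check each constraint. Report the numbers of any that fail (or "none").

Constraints 6 and 8 are violated.

1) a7=4, a2=9, a8=-7; 1 of them equals 9 — holds.
2) max(9, -7) = 9 — holds.
3) 3a8 + 3a2 = 3(-7) + 3(9) = 6 — holds.
4) gcd(9, 9) = 9 — holds.
5) values 9, -7, 4 are pairwise distinct — holds.
6) a2 = 9 > 8, so we need a8 ≤ -9; but a8 = -7 > -9 — does not hold.
7) a3 * a7 = 9 * 4 = 36 — holds.
8) a2^2 + a8^2 = 9^2 + (-7)^2 = 81 + 49 = 130, not 131 — does not hold.
9) a2^2 + a8^2 = 9^2 + (-7)^2 = 81 + 49 = 130 — holds.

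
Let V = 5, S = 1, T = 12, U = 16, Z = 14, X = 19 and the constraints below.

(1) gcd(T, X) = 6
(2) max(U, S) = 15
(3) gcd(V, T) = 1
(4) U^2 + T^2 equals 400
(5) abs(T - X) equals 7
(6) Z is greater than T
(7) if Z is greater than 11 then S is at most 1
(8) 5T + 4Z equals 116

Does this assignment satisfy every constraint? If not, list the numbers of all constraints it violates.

(1) gcd(12, 19) = 1, not 6 — violated.
(2) max(16, 1) = 16, not 15 — violated.
(3) gcd(5, 12) = 1 — OK.
(4) U^2 + T^2 = 16^2 + 12^2 = 256 + 144 = 400 — OK.
(5) abs(12 - 19) = 7 — OK.
(6) Z = 14, T = 12; 14 > 12 — OK.
(7) Z = 14 > 11, so we need S ≤ 1; S = 1 ≤ 1 — OK.
(8) 5T + 4Z = 5(12) + 4(14) = 116 — OK.

Constraints 1, 2 are violated.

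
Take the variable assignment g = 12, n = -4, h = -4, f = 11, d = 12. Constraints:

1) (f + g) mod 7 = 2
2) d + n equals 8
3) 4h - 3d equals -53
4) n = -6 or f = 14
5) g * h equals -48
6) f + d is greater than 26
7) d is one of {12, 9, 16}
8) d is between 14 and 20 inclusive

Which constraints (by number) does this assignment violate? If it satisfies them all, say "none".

Constraints 3, 4, 6, 8 are violated.

1) f + g = 23; 23 mod 7 = 2  holds
2) d + n = 12 + (-4) = 8  holds
3) 4h - 3d = 4(-4) - 3(12) = -52, not -53  fails
4) n = -4 ≠ -6 and f = 11 ≠ 14; both disjuncts false  fails
5) g * h = 12 * (-4) = -48  holds
6) f + d = 11 + 12 = 23; 23 ≤ 26, bound 26 not met  fails
7) d = 12 is in {12, 9, 16}  holds
8) d = 12 is outside [14, 20]  fails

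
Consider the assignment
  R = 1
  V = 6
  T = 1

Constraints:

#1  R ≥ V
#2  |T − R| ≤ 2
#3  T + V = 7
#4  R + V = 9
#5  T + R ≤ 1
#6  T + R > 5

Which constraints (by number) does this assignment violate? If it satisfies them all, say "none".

Constraints 1, 4, 5, and 6 do not hold.

#1 R = 1, V = 6; 1 < 6 (want ≥)  ✘
#2 |1 − 1| = 0; 0 ≤ 2  ✔
#3 T + V = 1 + 6 = 7  ✔
#4 R + V = 1 + 6 = 7, not 9  ✘
#5 T + R = 1 + 1 = 2; 2 > 1, bound 1 not met  ✘
#6 T + R = 1 + 1 = 2; 2 ≤ 5, bound 5 not met  ✘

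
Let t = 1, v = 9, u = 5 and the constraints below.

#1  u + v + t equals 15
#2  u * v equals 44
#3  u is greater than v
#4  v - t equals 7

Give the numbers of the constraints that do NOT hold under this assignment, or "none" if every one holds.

#1 u + v + t = 5 + 9 + 1 = 15 — OK.
#2 u * v = 5 * 9 = 45, not 44 — violated.
#3 u = 5, v = 9; 5 ≤ 9 (want >) — violated.
#4 v - t = 9 - 1 = 8, not 7 — violated.

Violated: 2, 3, and 4.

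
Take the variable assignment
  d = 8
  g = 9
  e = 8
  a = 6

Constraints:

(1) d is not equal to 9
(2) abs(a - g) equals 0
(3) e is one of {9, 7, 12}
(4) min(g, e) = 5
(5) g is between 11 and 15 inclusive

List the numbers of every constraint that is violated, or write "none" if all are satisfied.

Violated: 2, 3, 4, 5.

(1) d = 8, and 8 ≠ 9  OK
(2) abs(6 - 9) = 3, not 0  FAIL
(3) e = 8 is not in {9, 7, 12}  FAIL
(4) min(9, 8) = 8, not 5  FAIL
(5) g = 9 is outside [11, 15]  FAIL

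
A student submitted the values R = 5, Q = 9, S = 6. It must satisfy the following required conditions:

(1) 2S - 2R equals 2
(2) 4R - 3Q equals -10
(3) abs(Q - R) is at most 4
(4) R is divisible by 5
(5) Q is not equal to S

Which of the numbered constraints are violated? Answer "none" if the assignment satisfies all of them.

(1) 2S - 2R = 2(6) - 2(5) = 2 — satisfied.
(2) 4R - 3Q = 4(5) - 3(9) = -7, not -10 — violated.
(3) abs(9 - 5) = 4; 4 ≤ 4 — satisfied.
(4) 5 / 5 = 1, so 5 divides 5 — satisfied.
(5) Q = 9, S = 6; distinct — satisfied.

Constraint 2 is violated.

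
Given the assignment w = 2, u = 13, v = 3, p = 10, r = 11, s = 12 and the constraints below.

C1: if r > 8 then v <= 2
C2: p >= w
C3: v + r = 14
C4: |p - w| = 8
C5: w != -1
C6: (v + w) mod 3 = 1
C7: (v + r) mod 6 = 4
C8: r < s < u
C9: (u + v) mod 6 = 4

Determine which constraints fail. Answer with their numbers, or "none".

C1: r = 11 > 8, so we need v ≤ 2; but v = 3 > 2 — fails.
C2: p = 10, w = 2; 10 ≥ 2 — holds.
C3: v + r = 3 + 11 = 14 — holds.
C4: |10 - 2| = 8 — holds.
C5: w = 2, and 2 ≠ -1 — holds.
C6: v + w = 5; 5 mod 3 = 2, not 1 — fails.
C7: v + r = 14; 14 mod 6 = 2, not 4 — fails.
C8: values 11 < 12 < 13 — holds.
C9: u + v = 16; 16 mod 6 = 4 — holds.

Constraints 1, 6, 7 do not hold.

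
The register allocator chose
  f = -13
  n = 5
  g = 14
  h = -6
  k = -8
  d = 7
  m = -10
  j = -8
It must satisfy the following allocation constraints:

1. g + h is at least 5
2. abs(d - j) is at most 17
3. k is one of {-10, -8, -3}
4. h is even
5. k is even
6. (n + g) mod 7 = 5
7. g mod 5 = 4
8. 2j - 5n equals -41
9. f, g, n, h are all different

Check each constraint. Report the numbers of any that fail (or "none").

1. g + h = 14 + (-6) = 8; 8 ≥ 5 — holds.
2. abs(7 - (-8)) = 15; 15 ≤ 17 — holds.
3. k = -8 is in {-10, -8, -3} — holds.
4. h = -6 is even — holds.
5. k = -8 is even — holds.
6. n + g = 19; 19 mod 7 = 5 — holds.
7. 14 mod 5 = 4 — holds.
8. 2j - 5n = 2(-8) - 5(5) = -41 — holds.
9. values -13, 14, 5, -6 are pairwise distinct — holds.

The assignment satisfies every constraint.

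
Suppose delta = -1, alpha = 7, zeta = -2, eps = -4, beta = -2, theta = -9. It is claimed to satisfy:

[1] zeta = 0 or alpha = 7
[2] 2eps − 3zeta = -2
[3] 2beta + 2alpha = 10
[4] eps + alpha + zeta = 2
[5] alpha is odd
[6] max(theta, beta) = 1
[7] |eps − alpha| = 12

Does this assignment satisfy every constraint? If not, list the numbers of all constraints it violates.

[1] zeta = -2 ≠ 0, but alpha = 7 = 7 (second disjunct) — satisfied.
[2] 2eps − 3zeta = 2(-4) − 3(-2) = -2 — satisfied.
[3] 2beta + 2alpha = 2(-2) + 2(7) = 10 — satisfied.
[4] eps + alpha + zeta = -4 + 7 + (-2) = 1, not 2 — violated.
[5] alpha = 7 is odd — satisfied.
[6] max(-9, -2) = -2, not 1 — violated.
[7] |-4 − 7| = 11, not 12 — violated.

Constraints 4, 6, and 7 do not hold.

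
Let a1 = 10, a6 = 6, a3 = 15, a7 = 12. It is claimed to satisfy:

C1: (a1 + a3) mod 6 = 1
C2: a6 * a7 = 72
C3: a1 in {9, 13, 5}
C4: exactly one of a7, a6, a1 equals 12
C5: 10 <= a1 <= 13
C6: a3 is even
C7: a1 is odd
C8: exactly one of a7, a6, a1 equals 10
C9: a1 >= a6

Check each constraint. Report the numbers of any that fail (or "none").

The assignment fails constraints 3, 6, and 7.

C1: a1 + a3 = 25; 25 mod 6 = 1 — satisfied.
C2: a6 * a7 = 6 * 12 = 72 — satisfied.
C3: a1 = 10 is not in {9, 13, 5} — violated.
C4: a7=12, a6=6, a1=10; 1 of them equals 12 — satisfied.
C5: a1 = 10 lies in [10, 13] — satisfied.
C6: a3 = 15 is odd — violated.
C7: a1 = 10 is even — violated.
C8: a7=12, a6=6, a1=10; 1 of them equals 10 — satisfied.
C9: a1 = 10, a6 = 6; 10 ≥ 6 — satisfied.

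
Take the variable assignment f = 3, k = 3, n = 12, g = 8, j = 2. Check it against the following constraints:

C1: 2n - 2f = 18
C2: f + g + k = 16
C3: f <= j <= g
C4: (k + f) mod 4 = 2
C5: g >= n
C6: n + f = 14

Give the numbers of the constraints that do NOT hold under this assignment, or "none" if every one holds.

Violated: 2, 3, 5, and 6.

C1: 2n - 2f = 2(12) - 2(3) = 18 — holds.
C2: f + g + k = 3 + 8 + 3 = 14, not 16 — does not hold.
C3: values 3, 2, 8; f = 3 is not <= j = 2 — does not hold.
C4: k + f = 6; 6 mod 4 = 2 — holds.
C5: g = 8, n = 12; 8 < 12 (want ≥) — does not hold.
C6: n + f = 12 + 3 = 15, not 14 — does not hold.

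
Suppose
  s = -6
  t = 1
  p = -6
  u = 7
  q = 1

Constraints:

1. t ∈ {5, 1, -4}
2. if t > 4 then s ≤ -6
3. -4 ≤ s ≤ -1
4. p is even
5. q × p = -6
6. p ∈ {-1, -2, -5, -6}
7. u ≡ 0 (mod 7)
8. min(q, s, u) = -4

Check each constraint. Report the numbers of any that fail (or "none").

1. t = 1 is in {5, 1, -4}  true
2. t = 1, not > 4; antecedent false, conditional vacuously true  true
3. s = -6 is outside [-4, -1]  false
4. p = -6 is even  true
5. q × p = 1 × (-6) = -6  true
6. p = -6 is in {-1, -2, -5, -6}  true
7. 7 mod 7 = 0  true
8. min(1, -6, 7) = -6, not -4  false

Constraints 3 and 8 do not hold.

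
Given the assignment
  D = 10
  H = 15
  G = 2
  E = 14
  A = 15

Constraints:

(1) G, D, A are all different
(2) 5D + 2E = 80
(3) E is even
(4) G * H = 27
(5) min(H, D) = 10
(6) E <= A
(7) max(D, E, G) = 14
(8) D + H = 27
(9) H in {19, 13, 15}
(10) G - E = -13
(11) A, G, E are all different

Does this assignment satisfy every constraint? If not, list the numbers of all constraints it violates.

(1) values 2, 10, 15 are pairwise distinct — satisfied.
(2) 5D + 2E = 5(10) + 2(14) = 78, not 80 — violated.
(3) E = 14 is even — satisfied.
(4) G * H = 2 * 15 = 30, not 27 — violated.
(5) min(15, 10) = 10 — satisfied.
(6) E = 14, A = 15; 14 ≤ 15 — satisfied.
(7) max(10, 14, 2) = 14 — satisfied.
(8) D + H = 10 + 15 = 25, not 27 — violated.
(9) H = 15 is in {19, 13, 15} — satisfied.
(10) G - E = 2 - 14 = -12, not -13 — violated.
(11) values 15, 2, 14 are pairwise distinct — satisfied.

Constraints 2, 4, 8, and 10 are violated.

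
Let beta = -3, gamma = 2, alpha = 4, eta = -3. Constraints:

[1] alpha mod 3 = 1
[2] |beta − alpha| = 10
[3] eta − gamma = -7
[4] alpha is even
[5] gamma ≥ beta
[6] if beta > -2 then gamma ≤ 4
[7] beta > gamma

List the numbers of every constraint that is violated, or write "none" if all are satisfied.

Violated: 2, 3, and 7.

[1] 4 mod 3 = 1  yes
[2] |-3 − 4| = 7, not 10  no
[3] eta − gamma = -3 − 2 = -5, not -7  no
[4] alpha = 4 is even  yes
[5] gamma = 2, beta = -3; 2 ≥ -3  yes
[6] beta = -3, not > -2; antecedent false, conditional vacuously true  yes
[7] beta = -3, gamma = 2; -3 ≤ 2 (want >)  no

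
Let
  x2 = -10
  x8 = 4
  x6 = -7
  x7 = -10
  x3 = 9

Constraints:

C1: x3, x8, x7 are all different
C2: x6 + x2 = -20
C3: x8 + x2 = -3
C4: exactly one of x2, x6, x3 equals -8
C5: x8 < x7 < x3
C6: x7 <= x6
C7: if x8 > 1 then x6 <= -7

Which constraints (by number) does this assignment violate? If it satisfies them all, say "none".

Constraints 2, 3, 4, and 5 are violated.

C1: values 9, 4, -10 are pairwise distinct  yes
C2: x6 + x2 = -7 + (-10) = -17, not -20  no
C3: x8 + x2 = 4 + (-10) = -6, not -3  no
C4: x2=-10, x6=-7, x3=9; 0 of them equal -8, not exactly one  no
C5: values 4, -10, 9; x8 = 4 is not < x7 = -10  no
C6: x7 = -10, x6 = -7; -10 ≤ -7  yes
C7: x8 = 4 > 1, so we need x6 ≤ -7; x6 = -7 ≤ -7  yes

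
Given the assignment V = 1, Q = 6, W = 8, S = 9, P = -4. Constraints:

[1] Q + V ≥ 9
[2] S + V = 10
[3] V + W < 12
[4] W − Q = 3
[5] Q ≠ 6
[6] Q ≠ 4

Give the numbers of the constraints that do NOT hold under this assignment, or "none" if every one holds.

No — constraints 1, 4, and 5 are not satisfied.

[1] Q + V = 6 + 1 = 7; 7 < 9, bound 9 not met — does not hold.
[2] S + V = 9 + 1 = 10 — holds.
[3] V + W = 1 + 8 = 9; 9 < 12 — holds.
[4] W − Q = 8 − 6 = 2, not 3 — does not hold.
[5] Q = 6, but 6 is required to differ — does not hold.
[6] Q = 6, and 6 ≠ 4 — holds.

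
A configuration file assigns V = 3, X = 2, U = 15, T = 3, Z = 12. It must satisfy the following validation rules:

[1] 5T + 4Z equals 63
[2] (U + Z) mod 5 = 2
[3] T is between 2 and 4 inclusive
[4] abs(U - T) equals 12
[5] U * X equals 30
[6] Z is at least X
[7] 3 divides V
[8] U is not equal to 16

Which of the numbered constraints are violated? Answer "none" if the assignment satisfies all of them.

[1] 5T + 4Z = 5(3) + 4(12) = 63  true
[2] U + Z = 27; 27 mod 5 = 2  true
[3] T = 3 lies in [2, 4]  true
[4] abs(15 - 3) = 12  true
[5] U * X = 15 * 2 = 30  true
[6] Z = 12, X = 2; 12 ≥ 2  true
[7] 3 / 3 = 1, so 3 divides 3  true
[8] U = 15, and 15 ≠ 16  true

The assignment satisfies every constraint.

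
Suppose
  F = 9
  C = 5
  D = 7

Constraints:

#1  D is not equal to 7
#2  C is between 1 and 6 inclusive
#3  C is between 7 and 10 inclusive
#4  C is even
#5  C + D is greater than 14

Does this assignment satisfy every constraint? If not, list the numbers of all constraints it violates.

#1 D = 7, but 7 is required to differ — fails.
#2 C = 5 lies in [1, 6] — holds.
#3 C = 5 is outside [7, 10] — fails.
#4 C = 5 is odd — fails.
#5 C + D = 5 + 7 = 12; 12 ≤ 14, bound 14 not met — fails.

No — constraints 1, 3, 4, 5 are not satisfied.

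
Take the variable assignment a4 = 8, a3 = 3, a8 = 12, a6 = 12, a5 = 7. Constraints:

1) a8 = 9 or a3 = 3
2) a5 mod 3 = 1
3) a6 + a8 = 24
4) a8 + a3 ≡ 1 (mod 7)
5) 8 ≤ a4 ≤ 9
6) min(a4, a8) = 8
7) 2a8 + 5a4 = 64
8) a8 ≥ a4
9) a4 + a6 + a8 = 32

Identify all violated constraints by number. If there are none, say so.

1) a8 = 12 ≠ 9, but a3 = 3 = 3 (second disjunct) — holds.
2) 7 mod 3 = 1 — holds.
3) a6 + a8 = 12 + 12 = 24 — holds.
4) a8 + a3 = 15; 15 mod 7 = 1 — holds.
5) a4 = 8 lies in [8, 9] — holds.
6) min(8, 12) = 8 — holds.
7) 2a8 + 5a4 = 2(12) + 5(8) = 64 — holds.
8) a8 = 12, a4 = 8; 12 ≥ 8 — holds.
9) a4 + a6 + a8 = 8 + 12 + 12 = 32 — holds.

None — every constraint holds.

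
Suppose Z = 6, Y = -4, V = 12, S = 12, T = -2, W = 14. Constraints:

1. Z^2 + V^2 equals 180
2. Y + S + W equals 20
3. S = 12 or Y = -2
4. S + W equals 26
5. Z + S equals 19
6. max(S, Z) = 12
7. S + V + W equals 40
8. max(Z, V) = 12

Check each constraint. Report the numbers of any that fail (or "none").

1. Z^2 + V^2 = 6^2 + 12^2 = 36 + 144 = 180 — OK.
2. Y + S + W = -4 + 12 + 14 = 22, not 20 — violated.
3. S = 12 = 12 (first disjunct) — OK.
4. S + W = 12 + 14 = 26 — OK.
5. Z + S = 6 + 12 = 18, not 19 — violated.
6. max(12, 6) = 12 — OK.
7. S + V + W = 12 + 12 + 14 = 38, not 40 — violated.
8. max(6, 12) = 12 — OK.

Constraints 2, 5, 7 do not hold.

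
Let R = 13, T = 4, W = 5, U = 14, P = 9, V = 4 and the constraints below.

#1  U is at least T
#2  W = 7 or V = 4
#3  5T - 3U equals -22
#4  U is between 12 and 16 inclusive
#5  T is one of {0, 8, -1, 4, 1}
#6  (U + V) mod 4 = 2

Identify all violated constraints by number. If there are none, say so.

All constraints are satisfied.

#1 U = 14, T = 4; 14 ≥ 4 — holds.
#2 W = 5 ≠ 7, but V = 4 = 4 (second disjunct) — holds.
#3 5T - 3U = 5(4) - 3(14) = -22 — holds.
#4 U = 14 lies in [12, 16] — holds.
#5 T = 4 is in {0, 8, -1, 4, 1} — holds.
#6 U + V = 18; 18 mod 4 = 2 — holds.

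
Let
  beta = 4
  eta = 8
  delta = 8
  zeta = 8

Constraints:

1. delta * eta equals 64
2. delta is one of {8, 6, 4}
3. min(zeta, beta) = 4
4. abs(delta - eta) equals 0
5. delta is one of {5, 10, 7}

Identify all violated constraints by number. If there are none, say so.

1. delta * eta = 8 * 8 = 64  ✓
2. delta = 8 is in {8, 6, 4}  ✓
3. min(8, 4) = 4  ✓
4. abs(8 - 8) = 0  ✓
5. delta = 8 is not in {5, 10, 7}  ✗

Constraint 5 is violated.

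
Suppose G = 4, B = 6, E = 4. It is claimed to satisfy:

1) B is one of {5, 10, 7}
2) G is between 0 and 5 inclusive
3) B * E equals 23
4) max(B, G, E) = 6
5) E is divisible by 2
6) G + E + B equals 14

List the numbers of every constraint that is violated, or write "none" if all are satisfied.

Constraints 1, 3 are violated.

1) B = 6 is not in {5, 10, 7}  FAIL
2) G = 4 lies in [0, 5]  OK
3) B * E = 6 * 4 = 24, not 23  FAIL
4) max(6, 4, 4) = 6  OK
5) 4 / 2 = 2, so 2 divides 4  OK
6) G + E + B = 4 + 4 + 6 = 14  OK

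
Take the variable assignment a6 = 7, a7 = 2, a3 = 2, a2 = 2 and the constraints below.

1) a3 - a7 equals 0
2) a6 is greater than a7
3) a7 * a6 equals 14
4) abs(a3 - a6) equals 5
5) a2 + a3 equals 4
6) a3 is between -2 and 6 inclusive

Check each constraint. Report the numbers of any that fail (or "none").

None — every constraint holds.

1) a3 - a7 = 2 - 2 = 0  ✓
2) a6 = 7, a7 = 2; 7 > 2  ✓
3) a7 * a6 = 2 * 7 = 14  ✓
4) abs(2 - 7) = 5  ✓
5) a2 + a3 = 2 + 2 = 4  ✓
6) a3 = 2 lies in [-2, 6]  ✓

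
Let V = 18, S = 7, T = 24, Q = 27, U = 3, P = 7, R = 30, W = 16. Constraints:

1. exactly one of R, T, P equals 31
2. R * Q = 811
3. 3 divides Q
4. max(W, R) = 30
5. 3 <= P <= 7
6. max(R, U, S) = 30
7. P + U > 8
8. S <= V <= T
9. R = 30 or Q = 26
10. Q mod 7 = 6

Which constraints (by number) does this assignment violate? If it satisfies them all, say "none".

The assignment fails constraints 1, 2.

1. R=30, T=24, P=7; 0 of them equal 31, not exactly one — fails.
2. R * Q = 30 * 27 = 810, not 811 — fails.
3. 27 / 3 = 9, so 3 divides 27 — holds.
4. max(16, 30) = 30 — holds.
5. P = 7 lies in [3, 7] — holds.
6. max(30, 3, 7) = 30 — holds.
7. P + U = 7 + 3 = 10; 10 > 8 — holds.
8. values 7 <= 18 <= 24 — holds.
9. R = 30 = 30 (first disjunct) — holds.
10. 27 mod 7 = 6 — holds.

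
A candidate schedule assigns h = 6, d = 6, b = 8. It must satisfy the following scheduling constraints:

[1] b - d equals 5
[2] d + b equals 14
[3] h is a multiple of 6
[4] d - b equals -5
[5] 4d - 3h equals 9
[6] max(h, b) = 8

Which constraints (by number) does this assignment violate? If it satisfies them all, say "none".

[1] b - d = 8 - 6 = 2, not 5  false
[2] d + b = 6 + 8 = 14  true
[3] 6 / 6 = 1, so 6 divides 6  true
[4] d - b = 6 - 8 = -2, not -5  false
[5] 4d - 3h = 4(6) - 3(6) = 6, not 9  false
[6] max(6, 8) = 8  true

No — constraints 1, 4, 5 are not satisfied.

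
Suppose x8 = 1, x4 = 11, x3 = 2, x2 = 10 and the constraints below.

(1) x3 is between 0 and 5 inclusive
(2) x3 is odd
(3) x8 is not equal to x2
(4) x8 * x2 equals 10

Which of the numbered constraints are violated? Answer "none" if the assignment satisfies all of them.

(1) x3 = 2 lies in [0, 5] — OK.
(2) x3 = 2 is even — violated.
(3) x8 = 1, x2 = 10; distinct — OK.
(4) x8 * x2 = 1 * 10 = 10 — OK.

The assignment fails constraint 2.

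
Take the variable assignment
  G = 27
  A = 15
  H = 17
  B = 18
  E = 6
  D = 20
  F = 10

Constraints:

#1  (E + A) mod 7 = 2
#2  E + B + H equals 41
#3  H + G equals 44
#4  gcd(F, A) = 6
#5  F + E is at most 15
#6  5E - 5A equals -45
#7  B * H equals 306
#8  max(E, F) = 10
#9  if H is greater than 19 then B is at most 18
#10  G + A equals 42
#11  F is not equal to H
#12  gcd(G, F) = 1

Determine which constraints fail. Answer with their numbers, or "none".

Constraints 1, 4, and 5 are violated.

#1 E + A = 21; 21 mod 7 = 0, not 2 — does not hold.
#2 E + B + H = 6 + 18 + 17 = 41 — holds.
#3 H + G = 17 + 27 = 44 — holds.
#4 gcd(10, 15) = 5, not 6 — does not hold.
#5 F + E = 10 + 6 = 16; 16 > 15, bound 15 not met — does not hold.
#6 5E - 5A = 5(6) - 5(15) = -45 — holds.
#7 B * H = 18 * 17 = 306 — holds.
#8 max(6, 10) = 10 — holds.
#9 H = 17, not > 19; antecedent false, conditional vacuously true — holds.
#10 G + A = 27 + 15 = 42 — holds.
#11 F = 10, H = 17; distinct — holds.
#12 gcd(27, 10) = 1 — holds.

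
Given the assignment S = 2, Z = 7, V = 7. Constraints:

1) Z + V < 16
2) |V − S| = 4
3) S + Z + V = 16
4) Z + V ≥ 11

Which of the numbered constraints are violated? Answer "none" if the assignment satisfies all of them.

Violated: 2.

1) Z + V = 7 + 7 = 14; 14 < 16  ✔
2) |7 − 2| = 5, not 4  ✘
3) S + Z + V = 2 + 7 + 7 = 16  ✔
4) Z + V = 7 + 7 = 14; 14 ≥ 11  ✔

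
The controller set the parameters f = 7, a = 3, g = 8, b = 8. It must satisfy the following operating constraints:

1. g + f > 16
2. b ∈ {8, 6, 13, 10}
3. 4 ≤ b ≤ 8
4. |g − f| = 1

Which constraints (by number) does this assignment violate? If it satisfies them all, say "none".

1. g + f = 8 + 7 = 15; 15 ≤ 16, bound 16 not met  ✗
2. b = 8 is in {8, 6, 13, 10}  ✓
3. b = 8 lies in [4, 8]  ✓
4. |8 − 7| = 1  ✓

No — constraint 1 is not satisfied.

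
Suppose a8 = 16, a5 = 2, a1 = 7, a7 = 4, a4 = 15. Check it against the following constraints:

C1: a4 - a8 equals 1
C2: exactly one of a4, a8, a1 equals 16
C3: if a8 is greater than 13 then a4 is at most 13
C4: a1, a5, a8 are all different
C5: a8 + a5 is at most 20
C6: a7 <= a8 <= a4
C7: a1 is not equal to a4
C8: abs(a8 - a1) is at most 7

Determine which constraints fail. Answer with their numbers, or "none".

C1: a4 - a8 = 15 - 16 = -1, not 1 — fails.
C2: a4=15, a8=16, a1=7; 1 of them equals 16 — holds.
C3: a8 = 16 > 13, so we need a4 ≤ 13; but a4 = 15 > 13 — fails.
C4: values 7, 2, 16 are pairwise distinct — holds.
C5: a8 + a5 = 16 + 2 = 18; 18 ≤ 20 — holds.
C6: values 4, 16, 15; a8 = 16 is not <= a4 = 15 — fails.
C7: a1 = 7, a4 = 15; distinct — holds.
C8: abs(16 - 7) = 9; 9 > 7, exceeds bound 7 — fails.

Violated: 1, 3, 6, and 8.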